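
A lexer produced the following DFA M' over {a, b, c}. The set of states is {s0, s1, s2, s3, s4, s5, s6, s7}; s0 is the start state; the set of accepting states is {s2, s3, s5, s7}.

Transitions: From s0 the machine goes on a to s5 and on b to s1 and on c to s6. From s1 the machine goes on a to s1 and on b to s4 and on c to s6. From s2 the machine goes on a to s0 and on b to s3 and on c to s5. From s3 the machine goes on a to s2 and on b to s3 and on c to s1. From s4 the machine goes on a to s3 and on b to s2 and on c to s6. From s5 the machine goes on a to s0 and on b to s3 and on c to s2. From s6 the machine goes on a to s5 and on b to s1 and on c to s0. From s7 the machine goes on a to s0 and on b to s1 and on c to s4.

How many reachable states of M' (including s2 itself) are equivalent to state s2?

States {s7} cannot be reached from the start state, so discard them.
Initial partition by acceptance: {s2,s3,s5} | {s0,s1,s4,s6}.
Split {s2,s3,s5} by δ(·,a) → {s2,s5} and {s3}.
On input a, block {s0,s1,s4,s6} splits into {s0,s6} and {s1} and {s4}.
No further refinement is possible. Final partition (5 blocks): {s2,s5} | {s0,s6} | {s3} | {s1} | {s4}.
The equivalence class containing s2 is {s2,s5}, of size 2.

2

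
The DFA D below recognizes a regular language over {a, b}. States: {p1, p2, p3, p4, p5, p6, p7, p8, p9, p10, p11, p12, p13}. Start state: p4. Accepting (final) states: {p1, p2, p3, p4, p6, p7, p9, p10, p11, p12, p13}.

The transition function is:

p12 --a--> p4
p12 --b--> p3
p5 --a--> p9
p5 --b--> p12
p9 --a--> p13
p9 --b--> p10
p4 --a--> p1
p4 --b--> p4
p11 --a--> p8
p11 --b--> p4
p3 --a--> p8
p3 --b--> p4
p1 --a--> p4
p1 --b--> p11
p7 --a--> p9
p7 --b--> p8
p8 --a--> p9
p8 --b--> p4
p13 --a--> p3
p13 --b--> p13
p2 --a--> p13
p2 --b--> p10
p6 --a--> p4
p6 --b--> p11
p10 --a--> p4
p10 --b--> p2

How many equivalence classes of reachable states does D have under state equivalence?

7

States {p5,p6,p7,p12} cannot be reached from the start state, so discard them.
P0 = {p1,p2,p3,p4,p9,p10,p11,p13} | {p8}.
Refine {p1,p2,p3,p4,p9,p10,p11,p13} on symbol a: members go to different blocks, giving {p1,p2,p4,p9,p10,p13} and {p3,p11}.
Refine {p1,p2,p4,p9,p10,p13} on symbol a: members go to different blocks, giving {p1,p2,p4,p9,p10} and {p13}.
On input a, block {p1,p2,p4,p9,p10} splits into {p1,p4,p10} and {p2,p9}.
Refine {p1,p4,p10} on symbol b: members go to different blocks, giving {p1} and {p4} and {p10}.
Stable partition: {p1} | {p8} | {p3,p11} | {p13} | {p2,p9} | {p4} | {p10} — 7 equivalence classes.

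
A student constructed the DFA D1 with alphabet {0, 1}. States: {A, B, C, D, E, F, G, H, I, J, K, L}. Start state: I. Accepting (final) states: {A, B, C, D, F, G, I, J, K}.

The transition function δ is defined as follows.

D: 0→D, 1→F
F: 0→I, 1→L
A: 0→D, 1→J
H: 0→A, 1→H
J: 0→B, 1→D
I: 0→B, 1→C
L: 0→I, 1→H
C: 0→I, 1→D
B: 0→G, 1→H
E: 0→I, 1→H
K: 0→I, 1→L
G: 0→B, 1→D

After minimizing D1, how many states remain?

Reachable states from the start: {A,B,C,D,F,G,H,I,J,L}. Unreachable: {E,K} — drop them.
Initial partition by acceptance: {A,B,C,D,F,G,I,J} | {H,L}.
On input 1, block {A,B,C,D,F,G,I,J} splits into {A,C,D,G,I,J} and {B,F}.
Refine {A,C,D,G,I,J} on symbol 0: members go to different blocks, giving {A,C,D} and {G,I,J}.
On input 0, block {A,C,D} splits into {A,D} and {C}.
On input 1, block {A,D} splits into {A} and {D}.
Split {H,L} by δ(·,0) → {H} and {L}.
Refine {B,F} on symbol 1: members go to different blocks, giving {B} and {F}.
On input 1, block {G,I,J} splits into {G,J} and {I}.
No further refinement is possible. Final partition (9 blocks): {A} | {H} | {B} | {G,J} | {C} | {D} | {L} | {F} | {I}.

9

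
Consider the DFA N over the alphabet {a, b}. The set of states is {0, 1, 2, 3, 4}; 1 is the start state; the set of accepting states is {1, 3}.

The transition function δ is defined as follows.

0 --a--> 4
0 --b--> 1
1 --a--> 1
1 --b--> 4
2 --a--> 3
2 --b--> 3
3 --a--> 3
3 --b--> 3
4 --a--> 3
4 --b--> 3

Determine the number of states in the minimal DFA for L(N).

States {0,2} cannot be reached from the start state, so discard them.
Initial partition by acceptance: {1,3} | {4}.
On input b, block {1,3} splits into {1} and {3}.
The partition is now stable with 3 blocks: {1} | {4} | {3}.

3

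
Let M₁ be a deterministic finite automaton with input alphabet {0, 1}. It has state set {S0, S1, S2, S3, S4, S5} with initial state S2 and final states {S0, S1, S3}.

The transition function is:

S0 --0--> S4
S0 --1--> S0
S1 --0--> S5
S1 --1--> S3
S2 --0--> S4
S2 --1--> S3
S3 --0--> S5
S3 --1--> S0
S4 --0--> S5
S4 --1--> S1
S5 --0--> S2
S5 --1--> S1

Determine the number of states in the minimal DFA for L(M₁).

2

All states are reachable from the start state.
Initial partition by acceptance: {S0,S1,S3} | {S2,S4,S5}.
The partition is now stable with 2 blocks: {S0,S1,S3} | {S2,S4,S5}.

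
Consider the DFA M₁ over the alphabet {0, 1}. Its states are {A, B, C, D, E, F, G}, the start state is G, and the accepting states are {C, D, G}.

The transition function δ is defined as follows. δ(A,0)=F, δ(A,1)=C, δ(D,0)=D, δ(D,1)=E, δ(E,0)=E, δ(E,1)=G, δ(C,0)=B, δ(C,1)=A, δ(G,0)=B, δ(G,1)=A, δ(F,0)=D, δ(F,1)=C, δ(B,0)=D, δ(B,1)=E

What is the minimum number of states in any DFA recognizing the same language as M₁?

P0 = {C,D,G} | {A,B,E,F}.
Refine {C,D,G} on symbol 0: members go to different blocks, giving {C,G} and {D}.
On input 0, block {A,B,E,F} splits into {A,E} and {B,F}.
Refine {A,E} on symbol 0: members go to different blocks, giving {A} and {E}.
Refine {B,F} on symbol 1: members go to different blocks, giving {B} and {F}.
The partition is now stable with 6 blocks: {C,G} | {A} | {D} | {B} | {E} | {F}.

6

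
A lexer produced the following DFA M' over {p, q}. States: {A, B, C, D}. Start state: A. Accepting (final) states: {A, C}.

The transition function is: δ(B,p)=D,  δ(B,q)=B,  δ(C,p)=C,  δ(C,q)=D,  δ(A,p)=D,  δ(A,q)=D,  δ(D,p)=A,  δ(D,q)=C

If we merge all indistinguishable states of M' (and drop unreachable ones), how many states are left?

3

States {B} cannot be reached from the start state, so discard them.
Initial partition by acceptance: {A,C} | {D}.
On input p, block {A,C} splits into {A} and {C}.
The partition is now stable with 3 blocks: {A} | {D} | {C}.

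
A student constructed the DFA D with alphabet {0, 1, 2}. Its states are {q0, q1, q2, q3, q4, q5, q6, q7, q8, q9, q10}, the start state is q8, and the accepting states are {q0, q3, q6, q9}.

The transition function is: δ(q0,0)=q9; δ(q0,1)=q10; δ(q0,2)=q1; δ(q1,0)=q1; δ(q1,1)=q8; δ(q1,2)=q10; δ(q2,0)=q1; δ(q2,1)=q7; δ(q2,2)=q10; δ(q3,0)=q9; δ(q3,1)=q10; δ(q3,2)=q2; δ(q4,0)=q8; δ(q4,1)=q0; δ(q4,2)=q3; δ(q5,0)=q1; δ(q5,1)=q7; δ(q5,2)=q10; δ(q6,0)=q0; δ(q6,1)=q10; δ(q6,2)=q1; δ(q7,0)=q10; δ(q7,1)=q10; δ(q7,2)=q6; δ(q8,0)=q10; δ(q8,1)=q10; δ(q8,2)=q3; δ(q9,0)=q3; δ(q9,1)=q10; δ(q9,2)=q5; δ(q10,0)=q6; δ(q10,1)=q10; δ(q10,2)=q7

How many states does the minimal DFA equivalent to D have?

4

States {q4} cannot be reached from the start state, so discard them.
Initial partition by acceptance: {q0,q3,q6,q9} | {q1,q2,q5,q7,q8,q10}.
Refine {q1,q2,q5,q7,q8,q10} on symbol 0: members go to different blocks, giving {q1,q2,q5,q7,q8} and {q10}.
Split {q1,q2,q5,q7,q8} by δ(·,0) → {q1,q2,q5} and {q7,q8}.
The partition is now stable with 4 blocks: {q0,q3,q6,q9} | {q1,q2,q5} | {q10} | {q7,q8}.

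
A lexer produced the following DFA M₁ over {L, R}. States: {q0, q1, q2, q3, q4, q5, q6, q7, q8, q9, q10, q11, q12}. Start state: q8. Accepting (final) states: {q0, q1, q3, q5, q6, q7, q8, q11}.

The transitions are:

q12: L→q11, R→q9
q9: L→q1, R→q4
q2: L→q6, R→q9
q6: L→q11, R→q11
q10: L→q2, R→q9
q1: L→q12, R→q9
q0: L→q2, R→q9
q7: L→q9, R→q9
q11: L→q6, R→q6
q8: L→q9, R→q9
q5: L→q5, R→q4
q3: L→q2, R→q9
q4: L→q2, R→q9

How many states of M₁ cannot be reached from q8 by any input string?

5

No path from q8 leads to q0, q3, q5, q7, q10; the other 8 states are all reachable.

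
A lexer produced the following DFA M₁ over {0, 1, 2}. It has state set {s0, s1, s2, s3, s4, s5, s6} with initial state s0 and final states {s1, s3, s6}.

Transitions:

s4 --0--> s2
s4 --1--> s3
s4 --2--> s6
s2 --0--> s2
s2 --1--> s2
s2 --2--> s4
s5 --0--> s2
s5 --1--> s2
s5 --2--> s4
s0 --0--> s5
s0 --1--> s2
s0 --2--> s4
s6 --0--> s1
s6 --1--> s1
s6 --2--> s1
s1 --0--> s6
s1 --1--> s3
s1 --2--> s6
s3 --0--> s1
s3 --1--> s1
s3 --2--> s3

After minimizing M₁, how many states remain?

P0 = {s1,s3,s6} | {s0,s2,s4,s5}.
Refine {s0,s2,s4,s5} on symbol 1: members go to different blocks, giving {s0,s2,s5} and {s4}.
Stable partition: {s1,s3,s6} | {s0,s2,s5} | {s4} — 3 equivalence classes.

3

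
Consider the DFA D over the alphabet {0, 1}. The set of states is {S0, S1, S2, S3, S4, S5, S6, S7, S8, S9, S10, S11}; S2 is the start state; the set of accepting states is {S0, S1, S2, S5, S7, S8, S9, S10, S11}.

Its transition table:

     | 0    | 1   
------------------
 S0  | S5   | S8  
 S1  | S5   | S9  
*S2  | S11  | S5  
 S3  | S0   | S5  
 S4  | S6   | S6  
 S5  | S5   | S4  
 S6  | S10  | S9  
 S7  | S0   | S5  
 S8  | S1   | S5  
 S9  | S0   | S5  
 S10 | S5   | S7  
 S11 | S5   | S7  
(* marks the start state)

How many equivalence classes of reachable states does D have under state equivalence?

5

First remove the unreachable states {S3}; 11 states remain.
Start with accepting vs non-accepting: {S0,S1,S2,S5,S7,S8,S9,S10,S11} | {S4,S6}.
Refine {S0,S1,S2,S5,S7,S8,S9,S10,S11} on symbol 1: members go to different blocks, giving {S0,S1,S2,S7,S8,S9,S10,S11} and {S5}.
On input 0, block {S0,S1,S2,S7,S8,S9,S10,S11} splits into {S0,S1,S10,S11} and {S2,S7,S8,S9}.
Split {S4,S6} by δ(·,0) → {S4} and {S6}.
Stable partition: {S0,S1,S10,S11} | {S4} | {S5} | {S2,S7,S8,S9} | {S6} — 5 equivalence classes.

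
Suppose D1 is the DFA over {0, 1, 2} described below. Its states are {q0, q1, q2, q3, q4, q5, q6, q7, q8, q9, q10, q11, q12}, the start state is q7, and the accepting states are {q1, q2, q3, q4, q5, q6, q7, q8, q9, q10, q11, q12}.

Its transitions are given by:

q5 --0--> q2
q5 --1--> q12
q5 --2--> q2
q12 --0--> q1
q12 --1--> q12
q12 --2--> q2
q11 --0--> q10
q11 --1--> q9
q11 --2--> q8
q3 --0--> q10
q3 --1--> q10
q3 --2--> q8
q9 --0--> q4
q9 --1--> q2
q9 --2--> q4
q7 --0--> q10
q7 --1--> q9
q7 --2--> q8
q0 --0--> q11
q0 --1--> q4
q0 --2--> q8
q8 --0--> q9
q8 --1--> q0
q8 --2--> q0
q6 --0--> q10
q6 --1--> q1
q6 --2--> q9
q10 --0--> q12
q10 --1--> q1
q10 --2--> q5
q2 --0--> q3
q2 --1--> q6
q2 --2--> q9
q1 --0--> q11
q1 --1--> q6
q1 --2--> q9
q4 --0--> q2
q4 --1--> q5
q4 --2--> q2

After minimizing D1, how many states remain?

7

P0 = {q1,q2,q3,q4,q5,q6,q7,q8,q9,q10,q11,q12} | {q0}.
Split {q1,q2,q3,q4,q5,q6,q7,q8,q9,q10,q11,q12} by δ(·,1) → {q1,q2,q3,q4,q5,q6,q7,q9,q10,q11,q12} and {q8}.
Split {q1,q2,q3,q4,q5,q6,q7,q9,q10,q11,q12} by δ(·,2) → {q1,q2,q4,q5,q6,q9,q10,q12} and {q3,q7,q11}.
On input 0, block {q1,q2,q4,q5,q6,q9,q10,q12} splits into {q4,q5,q6,q9,q10,q12} and {q1,q2}.
On input 0, block {q4,q5,q6,q9,q10,q12} splits into {q4,q5,q12} and {q6,q9,q10}.
Split {q6,q9,q10} by δ(·,0) → {q9,q10} and {q6}.
Stable partition: {q4,q5,q12} | {q0} | {q8} | {q3,q7,q11} | {q1,q2} | {q9,q10} | {q6} — 7 equivalence classes.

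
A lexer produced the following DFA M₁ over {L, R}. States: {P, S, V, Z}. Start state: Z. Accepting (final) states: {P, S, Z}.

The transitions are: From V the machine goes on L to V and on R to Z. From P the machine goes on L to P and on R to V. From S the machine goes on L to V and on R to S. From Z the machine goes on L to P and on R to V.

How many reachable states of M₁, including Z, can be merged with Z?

First remove the unreachable states {S}; 3 states remain.
Start with accepting vs non-accepting: {P,Z} | {V}.
Stable partition: {P,Z} | {V} — 2 equivalence classes.
State Z belongs to the block {P,Z}, which has 2 states.

2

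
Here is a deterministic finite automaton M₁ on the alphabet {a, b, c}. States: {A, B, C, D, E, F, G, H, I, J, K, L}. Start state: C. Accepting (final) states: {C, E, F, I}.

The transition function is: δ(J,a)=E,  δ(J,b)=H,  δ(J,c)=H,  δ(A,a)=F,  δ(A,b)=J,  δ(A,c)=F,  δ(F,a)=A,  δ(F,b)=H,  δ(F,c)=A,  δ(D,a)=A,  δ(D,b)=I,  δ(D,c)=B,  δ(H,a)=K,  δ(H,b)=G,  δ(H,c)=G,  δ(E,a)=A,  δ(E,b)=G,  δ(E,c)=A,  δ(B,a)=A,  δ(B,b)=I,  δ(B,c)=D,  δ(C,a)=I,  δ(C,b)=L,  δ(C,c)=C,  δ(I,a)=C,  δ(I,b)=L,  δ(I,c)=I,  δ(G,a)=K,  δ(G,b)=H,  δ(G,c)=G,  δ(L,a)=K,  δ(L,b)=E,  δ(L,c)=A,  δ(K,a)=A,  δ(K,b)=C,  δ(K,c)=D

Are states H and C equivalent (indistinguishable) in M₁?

No

All states are reachable from the start state.
Initial partition by acceptance: {C,E,F,I} | {A,B,D,G,H,J,K,L}.
Refine {C,E,F,I} on symbol a: members go to different blocks, giving {C,I} and {E,F}.
Refine {A,B,D,G,H,J,K,L} on symbol a: members go to different blocks, giving {B,D,G,H,K,L} and {A,J}.
Refine {B,D,G,H,K,L} on symbol a: members go to different blocks, giving {B,D,K} and {G,H,L}.
Split {A,J} by δ(·,b) → {A} and {J}.
Refine {G,H,L} on symbol b: members go to different blocks, giving {G,H} and {L}.
Stable partition: {C,I} | {B,D,K} | {E,F} | {A} | {G,H} | {J} | {L} — 7 equivalence classes.
H and C end up in different blocks, so they are distinguishable. For instance, the string 'ε' is accepted from only C.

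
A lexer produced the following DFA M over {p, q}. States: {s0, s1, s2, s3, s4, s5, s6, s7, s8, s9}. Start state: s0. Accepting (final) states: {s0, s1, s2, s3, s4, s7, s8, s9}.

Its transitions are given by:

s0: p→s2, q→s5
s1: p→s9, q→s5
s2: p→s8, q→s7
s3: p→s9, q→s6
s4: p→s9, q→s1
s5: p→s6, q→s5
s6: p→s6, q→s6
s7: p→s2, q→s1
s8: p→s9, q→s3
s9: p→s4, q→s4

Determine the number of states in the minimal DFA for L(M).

4

Every state is reachable, so we keep all 10.
Initial partition by acceptance: {s0,s1,s2,s3,s4,s7,s8,s9} | {s5,s6}.
On input q, block {s0,s1,s2,s3,s4,s7,s8,s9} splits into {s2,s4,s7,s8,s9} and {s0,s1,s3}.
Split {s2,s4,s7,s8,s9} by δ(·,q) → {s4,s7,s8} and {s2,s9}.
The partition is now stable with 4 blocks: {s4,s7,s8} | {s5,s6} | {s0,s1,s3} | {s2,s9}.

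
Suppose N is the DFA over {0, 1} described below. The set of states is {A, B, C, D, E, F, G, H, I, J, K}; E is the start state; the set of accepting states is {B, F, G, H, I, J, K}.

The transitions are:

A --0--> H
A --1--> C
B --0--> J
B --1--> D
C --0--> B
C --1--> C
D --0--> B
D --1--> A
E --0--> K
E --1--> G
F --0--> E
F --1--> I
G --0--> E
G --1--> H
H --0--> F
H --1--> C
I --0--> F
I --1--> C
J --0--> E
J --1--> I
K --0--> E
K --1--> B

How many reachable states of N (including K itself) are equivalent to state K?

P0 = {B,F,G,H,I,J,K} | {A,C,D,E}.
Refine {B,F,G,H,I,J,K} on symbol 0: members go to different blocks, giving {F,G,J,K} and {B,H,I}.
Split {A,C,D,E} by δ(·,0) → {A,C,D} and {E}.
The partition is now stable with 4 blocks: {F,G,J,K} | {A,C,D} | {B,H,I} | {E}.
The equivalence class containing K is {F,G,J,K}, of size 4.

4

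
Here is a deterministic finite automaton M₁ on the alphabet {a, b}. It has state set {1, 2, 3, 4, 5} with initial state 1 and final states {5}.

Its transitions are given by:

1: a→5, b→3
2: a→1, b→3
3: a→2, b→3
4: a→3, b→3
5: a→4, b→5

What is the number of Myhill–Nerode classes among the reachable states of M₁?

All states are reachable from the start state.
P0 = {5} | {1,2,3,4}.
Refine {1,2,3,4} on symbol a: members go to different blocks, giving {2,3,4} and {1}.
Refine {2,3,4} on symbol a: members go to different blocks, giving {3,4} and {2}.
On input a, block {3,4} splits into {3} and {4}.
Stable partition: {5} | {3} | {1} | {2} | {4} — 5 equivalence classes.

5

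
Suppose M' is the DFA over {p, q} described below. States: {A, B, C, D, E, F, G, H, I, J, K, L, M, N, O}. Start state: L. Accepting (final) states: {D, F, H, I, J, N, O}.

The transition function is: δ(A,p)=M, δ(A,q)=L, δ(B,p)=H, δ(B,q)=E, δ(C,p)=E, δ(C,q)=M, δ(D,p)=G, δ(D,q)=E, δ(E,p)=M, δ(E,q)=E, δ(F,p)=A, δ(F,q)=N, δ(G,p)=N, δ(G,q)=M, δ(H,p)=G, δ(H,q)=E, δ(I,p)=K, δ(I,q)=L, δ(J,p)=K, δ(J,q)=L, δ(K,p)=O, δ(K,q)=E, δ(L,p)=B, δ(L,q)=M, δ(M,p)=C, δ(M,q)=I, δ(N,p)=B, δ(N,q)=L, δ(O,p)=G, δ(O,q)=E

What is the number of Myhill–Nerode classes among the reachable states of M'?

First remove the unreachable states {A,D,F,J}; 11 states remain.
Start with accepting vs non-accepting: {H,I,N,O} | {B,C,E,G,K,L,M}.
Refine {B,C,E,G,K,L,M} on symbol p: members go to different blocks, giving {C,E,L,M} and {B,G,K}.
Split {C,E,L,M} by δ(·,p) → {C,E,M} and {L}.
On input q, block {H,I,N,O} splits into {H,O} and {I,N}.
On input q, block {C,E,M} splits into {C,E} and {M}.
Split {C,E} by δ(·,p) → {C} and {E}.
Refine {B,G,K} on symbol p: members go to different blocks, giving {B,K} and {G}.
No further refinement is possible. Final partition (8 blocks): {H,O} | {C} | {B,K} | {L} | {I,N} | {M} | {E} | {G}.

8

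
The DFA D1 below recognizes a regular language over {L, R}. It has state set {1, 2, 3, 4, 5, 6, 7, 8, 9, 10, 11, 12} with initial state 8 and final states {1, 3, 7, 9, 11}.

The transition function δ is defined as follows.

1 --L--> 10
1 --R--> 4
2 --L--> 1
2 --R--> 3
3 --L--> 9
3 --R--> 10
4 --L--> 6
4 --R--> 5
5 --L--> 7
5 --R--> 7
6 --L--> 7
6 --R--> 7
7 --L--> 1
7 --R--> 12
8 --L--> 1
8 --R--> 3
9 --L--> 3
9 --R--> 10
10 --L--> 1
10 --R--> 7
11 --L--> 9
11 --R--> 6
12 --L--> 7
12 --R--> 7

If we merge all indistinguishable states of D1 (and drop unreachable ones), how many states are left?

7

Reachable states from the start: {1,3,4,5,6,7,8,9,10,12}. Unreachable: {2,11} — drop them.
Initial partition by acceptance: {1,3,7,9} | {4,5,6,8,10,12}.
Split {1,3,7,9} by δ(·,L) → {3,7,9} and {1}.
Refine {3,7,9} on symbol L: members go to different blocks, giving {3,9} and {7}.
Refine {4,5,6,8,10,12} on symbol L: members go to different blocks, giving {5,6,12} and {8,10} and {4}.
Split {8,10} by δ(·,R) → {8} and {10}.
No further refinement is possible. Final partition (7 blocks): {3,9} | {5,6,12} | {1} | {7} | {8} | {4} | {10}.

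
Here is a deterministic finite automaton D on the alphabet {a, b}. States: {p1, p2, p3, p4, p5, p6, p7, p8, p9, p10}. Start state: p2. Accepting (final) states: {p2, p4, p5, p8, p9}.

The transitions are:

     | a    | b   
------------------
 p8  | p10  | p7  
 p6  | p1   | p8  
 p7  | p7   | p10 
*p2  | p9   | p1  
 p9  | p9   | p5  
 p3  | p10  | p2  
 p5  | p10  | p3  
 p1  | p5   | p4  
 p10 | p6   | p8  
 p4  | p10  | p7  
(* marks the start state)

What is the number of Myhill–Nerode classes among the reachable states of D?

9

Initial partition by acceptance: {p2,p4,p5,p8,p9} | {p1,p3,p6,p7,p10}.
On input a, block {p2,p4,p5,p8,p9} splits into {p4,p5,p8} and {p2,p9}.
Split {p1,p3,p6,p7,p10} by δ(·,a) → {p3,p6,p7,p10} and {p1}.
On input a, block {p3,p6,p7,p10} splits into {p3,p7,p10} and {p6}.
Refine {p3,p7,p10} on symbol a: members go to different blocks, giving {p3,p7} and {p10}.
Refine {p3,p7} on symbol a: members go to different blocks, giving {p3} and {p7}.
On input b, block {p4,p5,p8} splits into {p4,p8} and {p5}.
On input b, block {p2,p9} splits into {p2} and {p9}.
The partition is now stable with 9 blocks: {p4,p8} | {p3} | {p2} | {p1} | {p6} | {p10} | {p7} | {p5} | {p9}.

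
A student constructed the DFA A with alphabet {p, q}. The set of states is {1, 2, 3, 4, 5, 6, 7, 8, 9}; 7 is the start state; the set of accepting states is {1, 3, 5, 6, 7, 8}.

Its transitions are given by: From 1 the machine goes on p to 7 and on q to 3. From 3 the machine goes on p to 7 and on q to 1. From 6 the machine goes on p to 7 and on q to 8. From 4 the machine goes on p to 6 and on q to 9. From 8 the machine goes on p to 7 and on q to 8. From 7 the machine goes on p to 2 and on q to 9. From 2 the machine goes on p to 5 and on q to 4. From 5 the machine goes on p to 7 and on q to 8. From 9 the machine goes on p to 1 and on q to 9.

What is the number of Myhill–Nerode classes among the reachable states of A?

3

P0 = {1,3,5,6,7,8} | {2,4,9}.
On input p, block {1,3,5,6,7,8} splits into {1,3,5,6,8} and {7}.
No further refinement is possible. Final partition (3 blocks): {1,3,5,6,8} | {2,4,9} | {7}.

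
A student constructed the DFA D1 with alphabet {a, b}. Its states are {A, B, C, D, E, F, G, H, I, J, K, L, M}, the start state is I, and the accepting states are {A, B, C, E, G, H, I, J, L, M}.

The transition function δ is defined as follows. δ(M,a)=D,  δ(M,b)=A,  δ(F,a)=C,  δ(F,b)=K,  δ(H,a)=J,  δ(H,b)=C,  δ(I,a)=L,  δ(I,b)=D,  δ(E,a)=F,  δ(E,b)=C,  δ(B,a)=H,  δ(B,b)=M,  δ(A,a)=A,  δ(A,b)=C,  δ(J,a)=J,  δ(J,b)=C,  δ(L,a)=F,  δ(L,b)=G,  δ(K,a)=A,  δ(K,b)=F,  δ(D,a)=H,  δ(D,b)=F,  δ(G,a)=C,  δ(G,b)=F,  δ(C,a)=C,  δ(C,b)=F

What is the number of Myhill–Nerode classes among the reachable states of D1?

Reachable states from the start: {A,C,D,F,G,H,I,J,K,L}. Unreachable: {B,E,M} — drop them.
Start with accepting vs non-accepting: {A,C,G,H,I,J,L} | {D,F,K}.
Refine {A,C,G,H,I,J,L} on symbol a: members go to different blocks, giving {A,C,G,H,I,J} and {L}.
Refine {A,C,G,H,I,J} on symbol a: members go to different blocks, giving {A,C,G,H,J} and {I}.
On input b, block {A,C,G,H,J} splits into {A,H,J} and {C,G}.
Refine {D,F,K} on symbol a: members go to different blocks, giving {D,K} and {F}.
Stable partition: {A,H,J} | {D,K} | {L} | {I} | {C,G} | {F} — 6 equivalence classes.

6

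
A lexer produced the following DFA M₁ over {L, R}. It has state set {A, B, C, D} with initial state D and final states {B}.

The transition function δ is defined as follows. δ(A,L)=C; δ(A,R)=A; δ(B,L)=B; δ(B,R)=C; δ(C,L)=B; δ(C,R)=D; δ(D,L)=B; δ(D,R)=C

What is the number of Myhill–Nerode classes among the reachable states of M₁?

First remove the unreachable states {A}; 3 states remain.
P0 = {B} | {C,D}.
The partition is now stable with 2 blocks: {B} | {C,D}.

2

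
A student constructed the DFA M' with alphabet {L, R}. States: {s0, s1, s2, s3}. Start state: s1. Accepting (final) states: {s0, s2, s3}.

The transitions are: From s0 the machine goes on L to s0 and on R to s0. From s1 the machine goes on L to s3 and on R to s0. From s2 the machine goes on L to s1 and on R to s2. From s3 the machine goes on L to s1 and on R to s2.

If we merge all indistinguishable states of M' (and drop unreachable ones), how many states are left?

Every state is reachable, so we keep all 4.
P0 = {s0,s2,s3} | {s1}.
Split {s0,s2,s3} by δ(·,L) → {s2,s3} and {s0}.
No further refinement is possible. Final partition (3 blocks): {s2,s3} | {s1} | {s0}.

3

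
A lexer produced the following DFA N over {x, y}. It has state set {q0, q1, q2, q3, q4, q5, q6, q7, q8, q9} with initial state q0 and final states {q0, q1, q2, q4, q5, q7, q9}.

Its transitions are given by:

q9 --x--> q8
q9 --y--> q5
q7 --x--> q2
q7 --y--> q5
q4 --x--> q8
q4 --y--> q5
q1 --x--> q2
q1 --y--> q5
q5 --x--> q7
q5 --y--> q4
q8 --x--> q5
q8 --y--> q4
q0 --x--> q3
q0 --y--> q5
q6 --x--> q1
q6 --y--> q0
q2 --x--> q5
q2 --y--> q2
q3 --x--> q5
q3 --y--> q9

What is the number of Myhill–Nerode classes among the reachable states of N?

5

Reachable states from the start: {q0,q2,q3,q4,q5,q7,q8,q9}. Unreachable: {q1,q6} — drop them.
Start with accepting vs non-accepting: {q0,q2,q4,q5,q7,q9} | {q3,q8}.
On input x, block {q0,q2,q4,q5,q7,q9} splits into {q0,q4,q9} and {q2,q5,q7}.
Split {q2,q5,q7} by δ(·,y) → {q2,q7} and {q5}.
On input x, block {q2,q7} splits into {q2} and {q7}.
No further refinement is possible. Final partition (5 blocks): {q0,q4,q9} | {q3,q8} | {q2} | {q5} | {q7}.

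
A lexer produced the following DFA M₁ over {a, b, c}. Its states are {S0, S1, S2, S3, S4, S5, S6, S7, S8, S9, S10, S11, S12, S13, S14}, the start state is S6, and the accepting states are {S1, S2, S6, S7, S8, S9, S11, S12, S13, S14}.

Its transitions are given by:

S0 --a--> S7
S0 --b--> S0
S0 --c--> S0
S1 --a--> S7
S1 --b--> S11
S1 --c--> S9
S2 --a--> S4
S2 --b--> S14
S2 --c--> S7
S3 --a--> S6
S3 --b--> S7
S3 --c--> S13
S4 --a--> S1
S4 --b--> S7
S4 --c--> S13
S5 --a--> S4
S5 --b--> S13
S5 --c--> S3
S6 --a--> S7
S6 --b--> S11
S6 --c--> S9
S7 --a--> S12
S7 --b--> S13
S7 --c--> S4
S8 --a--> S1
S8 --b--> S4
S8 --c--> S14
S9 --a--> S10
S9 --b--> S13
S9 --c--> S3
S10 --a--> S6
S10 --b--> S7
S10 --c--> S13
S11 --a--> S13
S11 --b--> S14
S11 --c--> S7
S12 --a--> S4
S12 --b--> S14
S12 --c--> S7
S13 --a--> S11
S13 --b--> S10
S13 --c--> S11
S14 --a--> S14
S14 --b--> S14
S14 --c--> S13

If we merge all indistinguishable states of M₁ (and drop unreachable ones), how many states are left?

First remove the unreachable states {S0,S2,S5,S8}; 11 states remain.
Start with accepting vs non-accepting: {S1,S6,S7,S9,S11,S12,S13,S14} | {S3,S4,S10}.
Refine {S1,S6,S7,S9,S11,S12,S13,S14} on symbol a: members go to different blocks, giving {S1,S6,S7,S11,S13,S14} and {S9,S12}.
Refine {S1,S6,S7,S11,S13,S14} on symbol a: members go to different blocks, giving {S1,S6,S11,S13,S14} and {S7}.
Refine {S1,S6,S11,S13,S14} on symbol a: members go to different blocks, giving {S11,S13,S14} and {S1,S6}.
On input b, block {S11,S13,S14} splits into {S11,S14} and {S13}.
On input a, block {S11,S14} splits into {S11} and {S14}.
On input b, block {S9,S12} splits into {S9} and {S12}.
No further refinement is possible. Final partition (8 blocks): {S11} | {S3,S4,S10} | {S9} | {S7} | {S1,S6} | {S13} | {S14} | {S12}.

8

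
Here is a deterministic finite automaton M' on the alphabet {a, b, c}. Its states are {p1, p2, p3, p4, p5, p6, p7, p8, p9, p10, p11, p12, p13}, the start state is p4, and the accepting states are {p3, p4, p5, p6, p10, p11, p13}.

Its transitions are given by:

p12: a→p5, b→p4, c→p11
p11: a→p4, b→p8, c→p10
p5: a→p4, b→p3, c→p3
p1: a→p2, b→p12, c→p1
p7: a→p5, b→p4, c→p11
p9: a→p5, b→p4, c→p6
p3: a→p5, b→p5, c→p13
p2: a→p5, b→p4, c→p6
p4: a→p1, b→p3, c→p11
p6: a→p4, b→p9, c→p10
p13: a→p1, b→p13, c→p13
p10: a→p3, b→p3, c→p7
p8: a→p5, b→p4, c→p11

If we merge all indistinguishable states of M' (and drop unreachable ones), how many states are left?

Initial partition by acceptance: {p3,p4,p5,p6,p10,p11,p13} | {p1,p2,p7,p8,p9,p12}.
On input a, block {p3,p4,p5,p6,p10,p11,p13} splits into {p3,p5,p6,p10,p11} and {p4,p13}.
On input a, block {p3,p5,p6,p10,p11} splits into {p5,p6,p11} and {p3,p10}.
Refine {p5,p6,p11} on symbol b: members go to different blocks, giving {p6,p11} and {p5}.
Refine {p1,p2,p7,p8,p9,p12} on symbol a: members go to different blocks, giving {p2,p7,p8,p9,p12} and {p1}.
On input b, block {p4,p13} splits into {p4} and {p13}.
Refine {p3,p10} on symbol a: members go to different blocks, giving {p3} and {p10}.
The partition is now stable with 8 blocks: {p6,p11} | {p2,p7,p8,p9,p12} | {p4} | {p3} | {p5} | {p1} | {p13} | {p10}.

8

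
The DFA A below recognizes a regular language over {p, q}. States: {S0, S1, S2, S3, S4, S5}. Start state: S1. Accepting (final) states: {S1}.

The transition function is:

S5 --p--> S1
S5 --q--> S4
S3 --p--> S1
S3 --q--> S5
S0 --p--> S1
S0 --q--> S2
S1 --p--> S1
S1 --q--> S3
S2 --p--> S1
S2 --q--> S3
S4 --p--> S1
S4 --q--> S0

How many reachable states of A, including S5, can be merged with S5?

5

Every state is reachable, so we keep all 6.
Start with accepting vs non-accepting: {S1} | {S0,S2,S3,S4,S5}.
Stable partition: {S1} | {S0,S2,S3,S4,S5} — 2 equivalence classes.
The equivalence class containing S5 is {S0,S2,S3,S4,S5}, of size 5.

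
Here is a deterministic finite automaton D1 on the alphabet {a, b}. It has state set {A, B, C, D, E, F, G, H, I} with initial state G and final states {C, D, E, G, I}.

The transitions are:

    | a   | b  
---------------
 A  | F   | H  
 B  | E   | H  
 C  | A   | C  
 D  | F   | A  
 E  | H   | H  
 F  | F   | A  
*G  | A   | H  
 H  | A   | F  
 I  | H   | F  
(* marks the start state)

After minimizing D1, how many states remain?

2

States {B,C,D,E,I} cannot be reached from the start state, so discard them.
Start with accepting vs non-accepting: {G} | {A,F,H}.
The partition is now stable with 2 blocks: {G} | {A,F,H}.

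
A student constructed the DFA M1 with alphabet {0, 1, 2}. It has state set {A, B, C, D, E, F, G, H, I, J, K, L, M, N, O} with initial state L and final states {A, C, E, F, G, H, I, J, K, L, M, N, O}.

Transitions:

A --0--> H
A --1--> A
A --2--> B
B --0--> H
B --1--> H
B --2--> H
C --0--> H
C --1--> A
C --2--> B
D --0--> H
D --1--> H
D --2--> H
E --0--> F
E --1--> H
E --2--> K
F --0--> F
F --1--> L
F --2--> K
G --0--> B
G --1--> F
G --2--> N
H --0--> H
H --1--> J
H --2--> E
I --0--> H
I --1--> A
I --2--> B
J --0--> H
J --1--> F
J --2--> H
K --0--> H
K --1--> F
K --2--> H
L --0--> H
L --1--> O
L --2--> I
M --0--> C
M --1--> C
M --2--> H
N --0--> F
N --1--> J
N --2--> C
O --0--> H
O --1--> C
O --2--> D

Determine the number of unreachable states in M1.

BFS from L reaches {A, B, C, D, E, F, H, I, J, K, L, O}; the 3 state(s) G, M, N are never visited.

3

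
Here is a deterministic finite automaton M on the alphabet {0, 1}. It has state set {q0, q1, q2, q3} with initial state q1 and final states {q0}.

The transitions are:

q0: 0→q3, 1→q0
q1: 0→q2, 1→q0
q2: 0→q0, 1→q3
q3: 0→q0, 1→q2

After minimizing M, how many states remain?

Every state is reachable, so we keep all 4.
Initial partition by acceptance: {q0} | {q1,q2,q3}.
Refine {q1,q2,q3} on symbol 0: members go to different blocks, giving {q2,q3} and {q1}.
Stable partition: {q0} | {q2,q3} | {q1} — 3 equivalence classes.

3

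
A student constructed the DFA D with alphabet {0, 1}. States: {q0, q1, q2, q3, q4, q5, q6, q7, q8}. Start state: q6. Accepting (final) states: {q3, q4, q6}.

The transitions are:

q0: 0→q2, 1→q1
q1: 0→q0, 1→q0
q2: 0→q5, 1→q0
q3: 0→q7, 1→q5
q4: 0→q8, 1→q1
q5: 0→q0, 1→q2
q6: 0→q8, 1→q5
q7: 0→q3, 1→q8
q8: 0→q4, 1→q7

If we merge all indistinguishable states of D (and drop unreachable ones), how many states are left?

Every state is reachable, so we keep all 9.
P0 = {q3,q4,q6} | {q0,q1,q2,q5,q7,q8}.
On input 0, block {q0,q1,q2,q5,q7,q8} splits into {q0,q1,q2,q5} and {q7,q8}.
No further refinement is possible. Final partition (3 blocks): {q3,q4,q6} | {q0,q1,q2,q5} | {q7,q8}.

3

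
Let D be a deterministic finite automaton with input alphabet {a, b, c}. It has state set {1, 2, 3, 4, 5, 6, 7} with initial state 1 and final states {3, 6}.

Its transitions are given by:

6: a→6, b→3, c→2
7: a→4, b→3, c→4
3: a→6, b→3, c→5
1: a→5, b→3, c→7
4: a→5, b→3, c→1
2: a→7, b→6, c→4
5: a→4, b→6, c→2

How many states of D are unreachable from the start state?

A breadth-first search from the start state visits every state.

0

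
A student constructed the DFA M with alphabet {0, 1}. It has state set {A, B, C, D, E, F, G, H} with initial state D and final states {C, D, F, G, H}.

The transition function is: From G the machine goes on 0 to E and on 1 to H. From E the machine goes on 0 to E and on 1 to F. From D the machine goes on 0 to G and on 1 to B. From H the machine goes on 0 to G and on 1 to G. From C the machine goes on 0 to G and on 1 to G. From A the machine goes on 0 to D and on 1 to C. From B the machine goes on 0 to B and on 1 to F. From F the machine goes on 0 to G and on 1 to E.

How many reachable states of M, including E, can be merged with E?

2

First remove the unreachable states {A,C}; 6 states remain.
Initial partition by acceptance: {D,F,G,H} | {B,E}.
On input 0, block {D,F,G,H} splits into {D,F,H} and {G}.
Refine {D,F,H} on symbol 1: members go to different blocks, giving {D,F} and {H}.
No further refinement is possible. Final partition (4 blocks): {D,F} | {B,E} | {G} | {H}.
The equivalence class containing E is {B,E}, of size 2.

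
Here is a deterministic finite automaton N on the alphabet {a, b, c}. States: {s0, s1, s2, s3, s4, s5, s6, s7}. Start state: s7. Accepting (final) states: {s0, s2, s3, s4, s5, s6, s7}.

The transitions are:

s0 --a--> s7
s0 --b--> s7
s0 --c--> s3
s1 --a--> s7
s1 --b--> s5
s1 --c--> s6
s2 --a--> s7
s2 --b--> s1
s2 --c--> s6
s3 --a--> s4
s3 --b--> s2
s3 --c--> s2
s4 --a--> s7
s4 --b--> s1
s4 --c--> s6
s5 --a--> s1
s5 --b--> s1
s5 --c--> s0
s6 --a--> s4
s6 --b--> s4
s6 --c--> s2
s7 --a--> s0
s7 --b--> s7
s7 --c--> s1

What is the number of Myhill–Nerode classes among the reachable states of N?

6

Every state is reachable, so we keep all 8.
P0 = {s0,s2,s3,s4,s5,s6,s7} | {s1}.
Refine {s0,s2,s3,s4,s5,s6,s7} on symbol a: members go to different blocks, giving {s0,s2,s3,s4,s6,s7} and {s5}.
On input b, block {s0,s2,s3,s4,s6,s7} splits into {s0,s3,s6,s7} and {s2,s4}.
On input a, block {s0,s3,s6,s7} splits into {s0,s7} and {s3,s6}.
On input c, block {s0,s7} splits into {s0} and {s7}.
Stable partition: {s0} | {s1} | {s5} | {s2,s4} | {s3,s6} | {s7} — 6 equivalence classes.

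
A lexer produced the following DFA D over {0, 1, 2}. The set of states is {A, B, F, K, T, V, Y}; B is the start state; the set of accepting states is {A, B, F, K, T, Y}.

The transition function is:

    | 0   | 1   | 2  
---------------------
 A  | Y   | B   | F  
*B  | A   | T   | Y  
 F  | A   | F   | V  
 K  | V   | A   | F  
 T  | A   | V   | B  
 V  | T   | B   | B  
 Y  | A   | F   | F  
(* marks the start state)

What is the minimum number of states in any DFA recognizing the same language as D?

6

States {K} cannot be reached from the start state, so discard them.
P0 = {A,B,F,T,Y} | {V}.
Refine {A,B,F,T,Y} on symbol 1: members go to different blocks, giving {A,B,F,Y} and {T}.
On input 1, block {A,B,F,Y} splits into {A,F,Y} and {B}.
Split {A,F,Y} by δ(·,1) → {F,Y} and {A}.
Split {F,Y} by δ(·,2) → {Y} and {F}.
The partition is now stable with 6 blocks: {Y} | {V} | {T} | {B} | {A} | {F}.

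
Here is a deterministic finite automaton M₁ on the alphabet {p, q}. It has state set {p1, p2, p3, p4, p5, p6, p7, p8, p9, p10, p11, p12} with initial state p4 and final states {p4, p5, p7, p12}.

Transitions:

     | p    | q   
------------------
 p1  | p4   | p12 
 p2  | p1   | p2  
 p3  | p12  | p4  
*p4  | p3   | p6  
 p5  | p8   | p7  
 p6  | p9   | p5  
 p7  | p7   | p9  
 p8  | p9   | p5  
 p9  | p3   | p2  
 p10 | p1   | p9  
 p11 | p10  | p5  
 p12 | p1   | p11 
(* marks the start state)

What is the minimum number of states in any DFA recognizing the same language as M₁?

All states are reachable from the start state.
Initial partition by acceptance: {p4,p5,p7,p12} | {p1,p2,p3,p6,p8,p9,p10,p11}.
Refine {p4,p5,p7,p12} on symbol p: members go to different blocks, giving {p4,p5,p12} and {p7}.
Split {p4,p5,p12} by δ(·,q) → {p4,p12} and {p5}.
On input p, block {p1,p2,p3,p6,p8,p9,p10,p11} splits into {p2,p6,p8,p9,p10,p11} and {p1,p3}.
Split {p2,p6,p8,p9,p10,p11} by δ(·,p) → {p2,p9,p10} and {p6,p8,p11}.
The partition is now stable with 6 blocks: {p4,p12} | {p2,p9,p10} | {p7} | {p5} | {p1,p3} | {p6,p8,p11}.

6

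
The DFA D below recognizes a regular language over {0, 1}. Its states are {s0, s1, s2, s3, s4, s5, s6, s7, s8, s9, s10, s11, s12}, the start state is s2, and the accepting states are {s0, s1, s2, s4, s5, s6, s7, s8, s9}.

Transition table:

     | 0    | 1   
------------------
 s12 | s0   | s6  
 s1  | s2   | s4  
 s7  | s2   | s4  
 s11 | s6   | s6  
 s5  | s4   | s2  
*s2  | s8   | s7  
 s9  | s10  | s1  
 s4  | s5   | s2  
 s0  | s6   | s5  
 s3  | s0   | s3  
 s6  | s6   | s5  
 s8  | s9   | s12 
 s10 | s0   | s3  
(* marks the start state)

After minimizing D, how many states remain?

States {s11} cannot be reached from the start state, so discard them.
Initial partition by acceptance: {s0,s1,s2,s4,s5,s6,s7,s8,s9} | {s3,s10,s12}.
Refine {s0,s1,s2,s4,s5,s6,s7,s8,s9} on symbol 0: members go to different blocks, giving {s0,s1,s2,s4,s5,s6,s7,s8} and {s9}.
On input 0, block {s0,s1,s2,s4,s5,s6,s7,s8} splits into {s0,s1,s2,s4,s5,s6,s7} and {s8}.
On input 0, block {s0,s1,s2,s4,s5,s6,s7} splits into {s0,s1,s4,s5,s6,s7} and {s2}.
Refine {s0,s1,s4,s5,s6,s7} on symbol 0: members go to different blocks, giving {s0,s4,s5,s6} and {s1,s7}.
Split {s0,s4,s5,s6} by δ(·,1) → {s0,s6} and {s4,s5}.
On input 1, block {s3,s10,s12} splits into {s3,s10} and {s12}.
No further refinement is possible. Final partition (8 blocks): {s0,s6} | {s3,s10} | {s9} | {s8} | {s2} | {s1,s7} | {s4,s5} | {s12}.

8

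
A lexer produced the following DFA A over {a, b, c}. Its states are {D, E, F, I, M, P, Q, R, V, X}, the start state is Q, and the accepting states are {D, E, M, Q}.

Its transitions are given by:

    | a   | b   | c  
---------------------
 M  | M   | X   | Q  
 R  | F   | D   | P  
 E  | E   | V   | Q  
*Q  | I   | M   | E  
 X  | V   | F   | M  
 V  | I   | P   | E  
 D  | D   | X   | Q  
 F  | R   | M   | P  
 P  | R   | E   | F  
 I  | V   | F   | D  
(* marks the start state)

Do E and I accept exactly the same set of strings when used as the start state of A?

All states are reachable from the start state.
P0 = {D,E,M,Q} | {F,I,P,R,V,X}.
On input a, block {D,E,M,Q} splits into {D,E,M} and {Q}.
Split {F,I,P,R,V,X} by δ(·,b) → {F,P,R} and {I,V,X}.
No further refinement is possible. Final partition (4 blocks): {D,E,M} | {F,P,R} | {Q} | {I,V,X}.
E and I end up in different blocks, so they are distinguishable. For instance, the string 'ε' is accepted from only E.

No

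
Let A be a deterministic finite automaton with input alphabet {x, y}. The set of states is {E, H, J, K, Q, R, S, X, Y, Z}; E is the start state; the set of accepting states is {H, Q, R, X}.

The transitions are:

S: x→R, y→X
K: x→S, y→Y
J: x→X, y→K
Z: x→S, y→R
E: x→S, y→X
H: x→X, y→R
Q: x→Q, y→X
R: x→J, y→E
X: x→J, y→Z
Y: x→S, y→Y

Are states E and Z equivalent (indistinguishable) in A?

Yes

Reachable states from the start: {E,J,K,R,S,X,Y,Z}. Unreachable: {H,Q} — drop them.
Initial partition by acceptance: {R,X} | {E,J,K,S,Y,Z}.
Split {E,J,K,S,Y,Z} by δ(·,x) → {E,K,Y,Z} and {J,S}.
Refine {E,K,Y,Z} on symbol y: members go to different blocks, giving {K,Y} and {E,Z}.
Refine {J,S} on symbol y: members go to different blocks, giving {J} and {S}.
Stable partition: {R,X} | {K,Y} | {J} | {E,Z} | {S} — 5 equivalence classes.
E and Z lie in the same block of the stable partition, so they are equivalent — no string distinguishes them.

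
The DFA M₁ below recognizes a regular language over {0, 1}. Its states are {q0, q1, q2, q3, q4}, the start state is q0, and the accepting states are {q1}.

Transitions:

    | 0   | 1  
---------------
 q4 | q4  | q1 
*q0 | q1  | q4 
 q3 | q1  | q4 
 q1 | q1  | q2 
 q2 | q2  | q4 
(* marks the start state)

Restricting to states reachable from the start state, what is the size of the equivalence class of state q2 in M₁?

1

Reachable states from the start: {q0,q1,q2,q4}. Unreachable: {q3} — drop them.
P0 = {q1} | {q0,q2,q4}.
Refine {q0,q2,q4} on symbol 0: members go to different blocks, giving {q2,q4} and {q0}.
On input 1, block {q2,q4} splits into {q2} and {q4}.
Stable partition: {q1} | {q2} | {q0} | {q4} — 4 equivalence classes.
The equivalence class containing q2 is {q2}, of size 1.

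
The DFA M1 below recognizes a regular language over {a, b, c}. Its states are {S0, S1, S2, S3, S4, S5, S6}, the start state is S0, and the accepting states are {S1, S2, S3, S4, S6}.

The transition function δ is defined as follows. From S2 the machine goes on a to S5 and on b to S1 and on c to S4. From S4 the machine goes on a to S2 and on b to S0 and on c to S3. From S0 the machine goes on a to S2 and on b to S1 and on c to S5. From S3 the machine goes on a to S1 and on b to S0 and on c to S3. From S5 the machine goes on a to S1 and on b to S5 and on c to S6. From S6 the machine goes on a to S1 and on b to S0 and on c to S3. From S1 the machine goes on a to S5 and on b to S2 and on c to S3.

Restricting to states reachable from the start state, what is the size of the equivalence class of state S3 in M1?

Every state is reachable, so we keep all 7.
Initial partition by acceptance: {S1,S2,S3,S4,S6} | {S0,S5}.
Refine {S1,S2,S3,S4,S6} on symbol a: members go to different blocks, giving {S3,S4,S6} and {S1,S2}.
On input b, block {S0,S5} splits into {S0} and {S5}.
The partition is now stable with 4 blocks: {S3,S4,S6} | {S0} | {S1,S2} | {S5}.
State S3 belongs to the block {S3,S4,S6}, which has 3 states.

3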